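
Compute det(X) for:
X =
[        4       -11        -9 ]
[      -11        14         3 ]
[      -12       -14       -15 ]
det(X) = -1359

Expand along row 0 (cofactor expansion): det(X) = a*(e*i - f*h) - b*(d*i - f*g) + c*(d*h - e*g), where the 3×3 is [[a, b, c], [d, e, f], [g, h, i]].
Minor M_00 = (14)*(-15) - (3)*(-14) = -210 + 42 = -168.
Minor M_01 = (-11)*(-15) - (3)*(-12) = 165 + 36 = 201.
Minor M_02 = (-11)*(-14) - (14)*(-12) = 154 + 168 = 322.
det(X) = (4)*(-168) - (-11)*(201) + (-9)*(322) = -672 + 2211 - 2898 = -1359.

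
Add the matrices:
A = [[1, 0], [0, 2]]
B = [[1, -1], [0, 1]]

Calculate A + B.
[[2, -1], [0, 3]]

Add corresponding elements:
(1)+(1)=2
(0)+(-1)=-1
(0)+(0)=0
(2)+(1)=3
A + B = [[2, -1], [0, 3]]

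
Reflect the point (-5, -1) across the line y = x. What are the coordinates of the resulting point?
(-1, -5)

Reflection across line y = x: (-5, -1) → (-1, -5)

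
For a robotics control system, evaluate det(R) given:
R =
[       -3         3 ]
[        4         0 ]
det(R) = -12

For a 2×2 matrix [[a, b], [c, d]], det = a*d - b*c.
det(R) = (-3)*(0) - (3)*(4) = 0 - 12 = -12.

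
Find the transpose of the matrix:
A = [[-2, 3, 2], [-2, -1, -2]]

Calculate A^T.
[[-2, -2], [3, -1], [2, -2]]

The transpose sends entry (i,j) to (j,i); rows become columns.
Row 0 of A: [-2, 3, 2] -> column 0 of A^T.
Row 1 of A: [-2, -1, -2] -> column 1 of A^T.
A^T = [[-2, -2], [3, -1], [2, -2]]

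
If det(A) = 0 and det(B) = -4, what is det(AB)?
0

Use the multiplicative property of determinants: det(AB) = det(A)*det(B).
det(AB) = (0)*(-4) = 0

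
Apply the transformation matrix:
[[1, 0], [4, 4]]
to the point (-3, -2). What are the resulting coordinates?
(-3, -20)

Matrix multiplication:
[[1, 0], [4, 4]] × [-3, -2]ᵀ
= [1×-3 + 0×-2, 4×-3 + 4×-2]ᵀ
= [-3.0000, -20.0000]ᵀ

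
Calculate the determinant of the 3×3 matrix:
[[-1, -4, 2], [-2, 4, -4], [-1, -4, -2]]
48

Expansion along first row:
det = -1·det([[4,-4],[-4,-2]]) - -4·det([[-2,-4],[-1,-2]]) + 2·det([[-2,4],[-1,-4]])
    = -1·(4·-2 - -4·-4) - -4·(-2·-2 - -4·-1) + 2·(-2·-4 - 4·-1)
    = -1·-24 - -4·0 + 2·12
    = 24 + 0 + 24 = 48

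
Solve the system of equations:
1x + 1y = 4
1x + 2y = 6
x = 2, y = 2

Use elimination (row reduction):
Equation 1: 1x + 1y = 4.
Equation 2: 1x + 2y = 6.
Multiply Eq1 by 1 and Eq2 by 1: 1x + 1y = 4;  1x + 2y = 6.
Subtract: (1)y = 2, so y = 2.
Back-substitute into Eq1: 1x + 1*(2) = 4, so x = 2.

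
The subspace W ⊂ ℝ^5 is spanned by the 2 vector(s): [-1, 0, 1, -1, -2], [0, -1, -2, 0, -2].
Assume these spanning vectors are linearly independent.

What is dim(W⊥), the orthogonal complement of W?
dim(W⊥) = 3

For any subspace W of ℝ^n, dim(W) + dim(W⊥) = n (the whole-space dimension).
Here the given 2 vectors are linearly independent, so dim(W) = 2.
Thus dim(W⊥) = n - dim(W) = 5 - 2 = 3.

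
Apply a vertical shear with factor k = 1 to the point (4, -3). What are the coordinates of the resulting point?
(4, 1)

Shear matrix for vertical shear with factor k = 1:
[[1, 0], [1, 1]]
Result: (4, -3) → (4, 1)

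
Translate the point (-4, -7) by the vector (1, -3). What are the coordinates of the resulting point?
(-3, -10)

Translation by (1, -3):
x' = -4 + 1 = -3
y' = -7 + -3 = -10
Homogeneous matrix: [[1, 0, 1], [0, 1, -3], [0, 0, 1]]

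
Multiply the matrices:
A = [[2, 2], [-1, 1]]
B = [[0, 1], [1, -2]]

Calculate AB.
[[2, -2], [1, -3]]

Each entry (i,j) of AB = sum over k of A[i][k]*B[k][j].
(AB)[0][0] = (2)*(0) + (2)*(1) = 2
(AB)[0][1] = (2)*(1) + (2)*(-2) = -2
(AB)[1][0] = (-1)*(0) + (1)*(1) = 1
(AB)[1][1] = (-1)*(1) + (1)*(-2) = -3
AB = [[2, -2], [1, -3]]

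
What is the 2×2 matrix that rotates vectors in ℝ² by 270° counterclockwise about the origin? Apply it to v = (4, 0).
R = [[0, 1], [-1, 0]]; R·v = (0, -4)

A counterclockwise rotation by angle θ in ℝ² has matrix R(θ) = [[cos θ, -sin θ], [sin θ, cos θ]].
For θ = 270°: cos θ = 0, sin θ = -1.
R(270°) = [[0, 1], [-1, 0]].
R·v = [0·4 + (1)·0, -1·4 + 0·0] = (0, -4).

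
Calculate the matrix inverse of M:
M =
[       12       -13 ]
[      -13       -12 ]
det(M) = -313
M⁻¹ =
[   12/313   -13/313 ]
[  -13/313   -12/313 ]

For a 2×2 matrix M = [[a, b], [c, d]] with det(M) ≠ 0, M⁻¹ = (1/det(M)) * [[d, -b], [-c, a]].
det(M) = (12)*(-12) - (-13)*(-13) = -144 - 169 = -313.
M⁻¹ = (1/-313) * [[-12, 13], [13, 12]].
Dividing each entry by -313 and reducing:
M⁻¹ =
[   12/313   -13/313 ]
[  -13/313   -12/313 ]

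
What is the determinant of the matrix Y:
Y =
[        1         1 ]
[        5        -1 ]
det(Y) = -6

For a 2×2 matrix [[a, b], [c, d]], det = a*d - b*c.
det(Y) = (1)*(-1) - (1)*(5) = -1 - 5 = -6.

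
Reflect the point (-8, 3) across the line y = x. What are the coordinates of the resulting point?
(3, -8)

Reflection across line y = x: (-8, 3) → (3, -8)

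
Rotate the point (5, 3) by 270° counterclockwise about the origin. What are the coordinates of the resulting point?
(3, -5)

Rotation matrix R(θ) = [[cos θ, -sin θ], [sin θ, cos θ]]; for θ = 270°:
R = [[0, 1], [-1, 0]]
Result: R × [5, 3]ᵀ = [0·5 + (1)·3, -1·5 + (0)·3]ᵀ = (3, -5)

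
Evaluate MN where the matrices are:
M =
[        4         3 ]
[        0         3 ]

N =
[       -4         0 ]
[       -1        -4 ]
MN =
[      -19       -12 ]
[       -3       -12 ]

Matrix multiplication: (MN)[i][j] = sum over k of M[i][k] * N[k][j].
  (MN)[0][0] = (4)*(-4) + (3)*(-1) = -19
  (MN)[0][1] = (4)*(0) + (3)*(-4) = -12
  (MN)[1][0] = (0)*(-4) + (3)*(-1) = -3
  (MN)[1][1] = (0)*(0) + (3)*(-4) = -12
MN =
[      -19       -12 ]
[       -3       -12 ]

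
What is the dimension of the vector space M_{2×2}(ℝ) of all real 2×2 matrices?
Dimension = 4

A real 2×2 matrix is determined by its 2·2 = 4 independent entries.
A standard basis is {E_ij : 1 ≤ i ≤ 2, 1 ≤ j ≤ 2}, where E_ij has a 1 in position (i, j) and 0 elsewhere — there are 4 such matrices, and they are linearly independent and span M_{2×2}(ℝ).
Therefore dim(M_{2×2}(ℝ)) = 4.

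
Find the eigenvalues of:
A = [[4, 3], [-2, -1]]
λ = 1, 2

Solve det(A - λI) = 0. For a 2×2 matrix this is λ² - (trace)λ + det = 0.
trace(A) = 4 - 1 = 3.
det(A) = (4)*(-1) - (3)*(-2) = -4 + 6 = 2.
Characteristic equation: λ² - (3)λ + (2) = 0.
Discriminant: (3)² - 4*(2) = 9 - 8 = 1.
Roots: λ = (3 ± √1) / 2 = 1, 2.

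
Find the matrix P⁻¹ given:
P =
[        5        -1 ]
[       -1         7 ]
det(P) = 34
P⁻¹ =
[     7/34      1/34 ]
[     1/34      5/34 ]

For a 2×2 matrix P = [[a, b], [c, d]] with det(P) ≠ 0, P⁻¹ = (1/det(P)) * [[d, -b], [-c, a]].
det(P) = (5)*(7) - (-1)*(-1) = 35 - 1 = 34.
P⁻¹ = (1/34) * [[7, 1], [1, 5]].
Dividing each entry by 34 and reducing:
P⁻¹ =
[     7/34      1/34 ]
[     1/34      5/34 ]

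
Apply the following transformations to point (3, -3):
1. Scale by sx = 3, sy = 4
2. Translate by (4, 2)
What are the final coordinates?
(13, -10)

Step 1: Scale (3, -3) by (sx, sy) = (3, 4) → (9, -12)
Step 2: Translate by (4, 2) → (13, -10)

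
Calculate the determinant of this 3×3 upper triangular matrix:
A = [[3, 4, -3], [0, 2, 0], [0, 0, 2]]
12

The determinant of a triangular matrix is the product of its diagonal entries (the off-diagonal entries above the diagonal do not affect it).
det(A) = (3) * (2) * (2) = 12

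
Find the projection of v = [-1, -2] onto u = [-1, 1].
[1/2, -1/2]

The projection of v onto u is proj_u(v) = ((v·u) / (u·u)) · u.
v·u = (-1)*(-1) + (-2)*(1) = -1.
u·u = (-1)*(-1) + (1)*(1) = 2.
coefficient = -1 / 2 = -1/2.
proj_u(v) = -1/2 · [-1, 1] = [1/2, -1/2].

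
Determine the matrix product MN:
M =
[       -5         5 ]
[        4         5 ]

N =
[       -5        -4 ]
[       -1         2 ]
MN =
[       20        30 ]
[      -25        -6 ]

Matrix multiplication: (MN)[i][j] = sum over k of M[i][k] * N[k][j].
  (MN)[0][0] = (-5)*(-5) + (5)*(-1) = 20
  (MN)[0][1] = (-5)*(-4) + (5)*(2) = 30
  (MN)[1][0] = (4)*(-5) + (5)*(-1) = -25
  (MN)[1][1] = (4)*(-4) + (5)*(2) = -6
MN =
[       20        30 ]
[      -25        -6 ]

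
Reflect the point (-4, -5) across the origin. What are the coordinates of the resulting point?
(4, 5)

Reflection across origin: (-4, -5) → (4, 5)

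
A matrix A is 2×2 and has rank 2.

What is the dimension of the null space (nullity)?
0

The rank-nullity theorem for an m×n matrix states:
rank(A) + nullity(A) = n (the number of columns).
Here n = 2 and rank(A) = 2, so nullity(A) = 2 - 2 = 0.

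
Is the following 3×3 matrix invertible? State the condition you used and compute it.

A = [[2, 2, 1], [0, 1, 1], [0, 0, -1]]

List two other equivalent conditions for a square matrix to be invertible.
Yes, invertible; det(A) = -2 ≠ 0. Equivalent conditions: rank(A) = 3; Ax = 0 has only the trivial solution; 0 is not an eigenvalue; the columns of A are linearly independent.

To check invertibility, compute det(A).
The given matrix is triangular, so det(A) equals the product of its diagonal entries = -2 ≠ 0.
Since det(A) ≠ 0, A is invertible.
Equivalent conditions for a square matrix A to be invertible:
- rank(A) = 3 (full rank).
- The homogeneous system Ax = 0 has only the trivial solution x = 0.
- 0 is not an eigenvalue of A.
- The columns (equivalently rows) of A are linearly independent.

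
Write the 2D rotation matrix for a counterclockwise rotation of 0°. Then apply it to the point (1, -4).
R = [[1, 0], [0, 1]]; R·(1, -4) = (1, -4)

Rotation matrix formula: R(θ) = [[cos θ, -sin θ], [sin θ, cos θ]]
For θ = 0°:
cos(0°) = 1
sin(0°) = 0
R = [[1, 0], [0, 1]]
Apply to (1, -4): [1·1 + (0)·-4, 0·1 + 1·-4] = (1, -4)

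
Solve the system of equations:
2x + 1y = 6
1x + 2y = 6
x = 2, y = 2

Use elimination (row reduction):
Equation 1: 2x + 1y = 6.
Equation 2: 1x + 2y = 6.
Multiply Eq1 by 1 and Eq2 by 2: 2x + 1y = 6;  2x + 4y = 12.
Subtract: (3)y = 6, so y = 2.
Back-substitute into Eq1: 2x + 1*(2) = 6, so x = 2.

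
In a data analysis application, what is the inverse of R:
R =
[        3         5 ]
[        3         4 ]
det(R) = -3
R⁻¹ =
[     -4/3       5/3 ]
[        1        -1 ]

For a 2×2 matrix R = [[a, b], [c, d]] with det(R) ≠ 0, R⁻¹ = (1/det(R)) * [[d, -b], [-c, a]].
det(R) = (3)*(4) - (5)*(3) = 12 - 15 = -3.
R⁻¹ = (1/-3) * [[4, -5], [-3, 3]].
Dividing each entry by -3 and reducing:
R⁻¹ =
[     -4/3       5/3 ]
[        1        -1 ]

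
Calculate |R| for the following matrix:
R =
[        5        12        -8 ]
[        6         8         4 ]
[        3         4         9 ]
det(R) = -224

Expand along row 0 (cofactor expansion): det(R) = a*(e*i - f*h) - b*(d*i - f*g) + c*(d*h - e*g), where the 3×3 is [[a, b, c], [d, e, f], [g, h, i]].
Minor M_00 = (8)*(9) - (4)*(4) = 72 - 16 = 56.
Minor M_01 = (6)*(9) - (4)*(3) = 54 - 12 = 42.
Minor M_02 = (6)*(4) - (8)*(3) = 24 - 24 = 0.
det(R) = (5)*(56) - (12)*(42) + (-8)*(0) = 280 - 504 + 0 = -224.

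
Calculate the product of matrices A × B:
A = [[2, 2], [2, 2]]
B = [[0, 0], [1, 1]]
[[2, 2], [2, 2]]

Matrix multiplication:
C[0][0] = 2×0 + 2×1 = 2
C[0][1] = 2×0 + 2×1 = 2
C[1][0] = 2×0 + 2×1 = 2
C[1][1] = 2×0 + 2×1 = 2
Result: [[2, 2], [2, 2]]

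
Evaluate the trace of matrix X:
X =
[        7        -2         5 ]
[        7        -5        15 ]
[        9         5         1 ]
tr(X) = 7 - 5 + 1 = 3

The trace of a square matrix is the sum of its diagonal entries.
Diagonal entries of X: X[0][0] = 7, X[1][1] = -5, X[2][2] = 1.
tr(X) = 7 - 5 + 1 = 3.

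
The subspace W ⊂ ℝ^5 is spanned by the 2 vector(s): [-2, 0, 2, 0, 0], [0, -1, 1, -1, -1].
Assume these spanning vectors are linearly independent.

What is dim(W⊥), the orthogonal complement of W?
dim(W⊥) = 3

For any subspace W of ℝ^n, dim(W) + dim(W⊥) = n (the whole-space dimension).
Here the given 2 vectors are linearly independent, so dim(W) = 2.
Thus dim(W⊥) = n - dim(W) = 5 - 2 = 3.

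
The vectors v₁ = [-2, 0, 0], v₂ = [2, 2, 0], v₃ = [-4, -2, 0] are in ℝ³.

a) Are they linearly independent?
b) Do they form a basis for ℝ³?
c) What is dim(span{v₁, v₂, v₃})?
Not independent, not a basis, dim(span) = 2

Check whether v₃ can be written as a linear combination of v₁ and v₂.
v₃ = (1)·v₁ + (-1)·v₂ = [-4, -2, 0], so the three vectors are linearly dependent.
Thus they do not form a basis for ℝ³, and dim(span{v₁, v₂, v₃}) = 2 (spanned by v₁ and v₂).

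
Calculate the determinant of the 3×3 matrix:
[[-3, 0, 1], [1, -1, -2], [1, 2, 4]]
3

Expansion along first row:
det = -3·det([[-1,-2],[2,4]]) - 0·det([[1,-2],[1,4]]) + 1·det([[1,-1],[1,2]])
    = -3·(-1·4 - -2·2) - 0·(1·4 - -2·1) + 1·(1·2 - -1·1)
    = -3·0 - 0·6 + 1·3
    = 0 + 0 + 3 = 3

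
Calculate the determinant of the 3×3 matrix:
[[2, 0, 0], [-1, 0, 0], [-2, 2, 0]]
0

Expansion along first row:
det = 2·det([[0,0],[2,0]]) - 0·det([[-1,0],[-2,0]]) + 0·det([[-1,0],[-2,2]])
    = 2·(0·0 - 0·2) - 0·(-1·0 - 0·-2) + 0·(-1·2 - 0·-2)
    = 2·0 - 0·0 + 0·-2
    = 0 + 0 + 0 = 0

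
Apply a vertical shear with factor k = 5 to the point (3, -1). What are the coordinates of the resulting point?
(3, 14)

Shear matrix for vertical shear with factor k = 5:
[[1, 0], [5, 1]]
Result: (3, -1) → (3, 14)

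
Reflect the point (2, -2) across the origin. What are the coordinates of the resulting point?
(-2, 2)

Reflection across origin: (2, -2) → (-2, 2)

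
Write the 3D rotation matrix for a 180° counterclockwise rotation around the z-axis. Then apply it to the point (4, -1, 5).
R = [[-1, 0, 0], [0, -1, 0], [0, 0, 1]]; R·(4, -1, 5) = (-4, 1, 5)

Rotation matrix for 180° around z-axis:
cos(180°) = -1, sin(180°) = 0
R = [[-1, 0, 0], [0, -1, 0], [0, 0, 1]]
Apply to (4, -1, 5): R·[4, -1, 5]ᵀ = (-4, 1, 5)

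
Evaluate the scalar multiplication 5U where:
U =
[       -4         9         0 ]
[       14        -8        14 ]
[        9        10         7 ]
5U =
[      -20        45         0 ]
[       70       -40        70 ]
[       45        50        35 ]

Scalar multiplication is elementwise: (5U)[i][j] = 5 * U[i][j].
  (5U)[0][0] = 5 * (-4) = -20
  (5U)[0][1] = 5 * (9) = 45
  (5U)[0][2] = 5 * (0) = 0
  (5U)[1][0] = 5 * (14) = 70
  (5U)[1][1] = 5 * (-8) = -40
  (5U)[1][2] = 5 * (14) = 70
  (5U)[2][0] = 5 * (9) = 45
  (5U)[2][1] = 5 * (10) = 50
  (5U)[2][2] = 5 * (7) = 35
5U =
[      -20        45         0 ]
[       70       -40        70 ]
[       45        50        35 ]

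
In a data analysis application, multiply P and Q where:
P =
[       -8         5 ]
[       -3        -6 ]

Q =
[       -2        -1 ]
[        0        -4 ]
PQ =
[       16       -12 ]
[        6        27 ]

Matrix multiplication: (PQ)[i][j] = sum over k of P[i][k] * Q[k][j].
  (PQ)[0][0] = (-8)*(-2) + (5)*(0) = 16
  (PQ)[0][1] = (-8)*(-1) + (5)*(-4) = -12
  (PQ)[1][0] = (-3)*(-2) + (-6)*(0) = 6
  (PQ)[1][1] = (-3)*(-1) + (-6)*(-4) = 27
PQ =
[       16       -12 ]
[        6        27 ]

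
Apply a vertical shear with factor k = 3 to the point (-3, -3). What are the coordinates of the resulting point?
(-3, -12)

Shear matrix for vertical shear with factor k = 3:
[[1, 0], [3, 1]]
Result: (-3, -3) → (-3, -12)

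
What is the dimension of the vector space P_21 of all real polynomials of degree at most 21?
Dimension = 22

A polynomial of degree at most 21 can be written as a₀ + a₁x + a₂x² + … + a_21x^21, with 22 free coefficients a₀, …, a_21.
The set {1, x, x², …, x^21} is a basis: it spans P_21 (every such polynomial is a linear combination of these) and is linearly independent (a polynomial is zero iff all its coefficients are zero).
Therefore dim(P_21) = 21 + 1 = 22.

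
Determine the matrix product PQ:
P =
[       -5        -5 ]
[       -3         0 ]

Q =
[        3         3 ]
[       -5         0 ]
PQ =
[       10       -15 ]
[       -9        -9 ]

Matrix multiplication: (PQ)[i][j] = sum over k of P[i][k] * Q[k][j].
  (PQ)[0][0] = (-5)*(3) + (-5)*(-5) = 10
  (PQ)[0][1] = (-5)*(3) + (-5)*(0) = -15
  (PQ)[1][0] = (-3)*(3) + (0)*(-5) = -9
  (PQ)[1][1] = (-3)*(3) + (0)*(0) = -9
PQ =
[       10       -15 ]
[       -9        -9 ]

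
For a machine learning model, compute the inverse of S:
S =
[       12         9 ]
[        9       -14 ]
det(S) = -249
S⁻¹ =
[   14/249      3/83 ]
[     3/83     -4/83 ]

For a 2×2 matrix S = [[a, b], [c, d]] with det(S) ≠ 0, S⁻¹ = (1/det(S)) * [[d, -b], [-c, a]].
det(S) = (12)*(-14) - (9)*(9) = -168 - 81 = -249.
S⁻¹ = (1/-249) * [[-14, -9], [-9, 12]].
Dividing each entry by -249 and reducing:
S⁻¹ =
[   14/249      3/83 ]
[     3/83     -4/83 ]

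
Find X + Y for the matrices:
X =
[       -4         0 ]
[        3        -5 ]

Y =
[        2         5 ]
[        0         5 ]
X + Y =
[       -2         5 ]
[        3         0 ]

Matrix addition is elementwise: (X+Y)[i][j] = X[i][j] + Y[i][j].
  (X+Y)[0][0] = (-4) + (2) = -2
  (X+Y)[0][1] = (0) + (5) = 5
  (X+Y)[1][0] = (3) + (0) = 3
  (X+Y)[1][1] = (-5) + (5) = 0
X + Y =
[       -2         5 ]
[        3         0 ]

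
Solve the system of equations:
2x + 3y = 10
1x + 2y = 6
x = 2, y = 2

Use elimination (row reduction):
Equation 1: 2x + 3y = 10.
Equation 2: 1x + 2y = 6.
Multiply Eq1 by 1 and Eq2 by 2: 2x + 3y = 10;  2x + 4y = 12.
Subtract: (1)y = 2, so y = 2.
Back-substitute into Eq1: 2x + 3*(2) = 10, so x = 2.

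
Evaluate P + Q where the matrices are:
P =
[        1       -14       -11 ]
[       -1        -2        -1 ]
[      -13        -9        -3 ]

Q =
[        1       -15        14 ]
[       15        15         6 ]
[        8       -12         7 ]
P + Q =
[        2       -29         3 ]
[       14        13         5 ]
[       -5       -21         4 ]

Matrix addition is elementwise: (P+Q)[i][j] = P[i][j] + Q[i][j].
  (P+Q)[0][0] = (1) + (1) = 2
  (P+Q)[0][1] = (-14) + (-15) = -29
  (P+Q)[0][2] = (-11) + (14) = 3
  (P+Q)[1][0] = (-1) + (15) = 14
  (P+Q)[1][1] = (-2) + (15) = 13
  (P+Q)[1][2] = (-1) + (6) = 5
  (P+Q)[2][0] = (-13) + (8) = -5
  (P+Q)[2][1] = (-9) + (-12) = -21
  (P+Q)[2][2] = (-3) + (7) = 4
P + Q =
[        2       -29         3 ]
[       14        13         5 ]
[       -5       -21         4 ]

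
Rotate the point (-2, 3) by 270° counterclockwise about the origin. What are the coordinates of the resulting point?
(3, 2)

Rotation matrix R(θ) = [[cos θ, -sin θ], [sin θ, cos θ]]; for θ = 270°:
R = [[0, 1], [-1, 0]]
Result: R × [-2, 3]ᵀ = [0·-2 + (1)·3, -1·-2 + (0)·3]ᵀ = (3, 2)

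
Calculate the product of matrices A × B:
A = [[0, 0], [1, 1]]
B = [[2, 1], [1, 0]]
[[0, 0], [3, 1]]

Matrix multiplication:
C[0][0] = 0×2 + 0×1 = 0
C[0][1] = 0×1 + 0×0 = 0
C[1][0] = 1×2 + 1×1 = 3
C[1][1] = 1×1 + 1×0 = 1
Result: [[0, 0], [3, 1]]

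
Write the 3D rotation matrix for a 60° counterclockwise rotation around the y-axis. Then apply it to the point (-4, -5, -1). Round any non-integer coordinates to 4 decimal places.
R = [[1/2, 0, √3/2], [0, 1, 0], [-√3/2, 0, 1/2]]; R·(-4, -5, -1) = (-2.8660, -5.0000, 2.9641)

Rotation matrix for 60° around y-axis:
cos(60°) = 1/2, sin(60°) = √3/2
R = [[1/2, 0, √3/2], [0, 1, 0], [-√3/2, 0, 1/2]]
Apply to (-4, -5, -1): R·[-4, -5, -1]ᵀ = (-2.8660, -5.0000, 2.9641)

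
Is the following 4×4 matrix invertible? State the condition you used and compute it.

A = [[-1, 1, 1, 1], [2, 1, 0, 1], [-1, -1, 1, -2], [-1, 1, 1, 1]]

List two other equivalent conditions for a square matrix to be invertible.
No, not invertible; det(A) = 0 (two rows are equal, so the rows are linearly dependent). Equivalent conditions (failing for this A): rank(A) < 4; Ax = 0 has non-trivial solutions; 0 is an eigenvalue; the columns are linearly dependent.

To check invertibility, compute det(A).
In this matrix, row 0 and the last row are identical, so one row is a scalar multiple of another and the rows are linearly dependent.
A matrix with linearly dependent rows has det = 0 and is not invertible.
Equivalent failed conditions:
- rank(A) < 4.
- Ax = 0 has non-trivial solutions.
- 0 is an eigenvalue.
- The columns are linearly dependent.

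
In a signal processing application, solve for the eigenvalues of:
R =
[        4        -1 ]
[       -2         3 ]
λ = 2, 5

Solve det(R - λI) = 0. For a 2×2 matrix the characteristic equation is λ² - (trace)λ + det = 0.
trace(R) = a + d = 4 + 3 = 7.
det(R) = a*d - b*c = (4)*(3) - (-1)*(-2) = 12 - 2 = 10.
Characteristic equation: λ² - (7)λ + (10) = 0.
Discriminant = (7)² - 4*(10) = 49 - 40 = 9.
λ = (7 ± √9) / 2 = (7 ± 3) / 2 = 2, 5.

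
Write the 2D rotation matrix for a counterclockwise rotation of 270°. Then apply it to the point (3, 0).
R = [[0, 1], [-1, 0]]; R·(3, 0) = (0, -3)

Rotation matrix formula: R(θ) = [[cos θ, -sin θ], [sin θ, cos θ]]
For θ = 270°:
cos(270°) = 0
sin(270°) = -1
R = [[0, 1], [-1, 0]]
Apply to (3, 0): [0·3 + (1)·0, -1·3 + 0·0] = (0, -3)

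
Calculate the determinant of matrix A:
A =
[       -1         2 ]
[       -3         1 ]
det(A) = 5

For a 2×2 matrix [[a, b], [c, d]], det = a*d - b*c.
det(A) = (-1)*(1) - (2)*(-3) = -1 + 6 = 5.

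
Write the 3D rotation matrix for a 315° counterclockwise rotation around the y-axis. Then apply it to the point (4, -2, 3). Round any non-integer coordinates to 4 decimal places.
R = [[√2/2, 0, -√2/2], [0, 1, 0], [√2/2, 0, √2/2]]; R·(4, -2, 3) = (0.7071, -2.0000, 4.9497)

Rotation matrix for 315° around y-axis:
cos(315°) = √2/2, sin(315°) = -√2/2
R = [[√2/2, 0, -√2/2], [0, 1, 0], [√2/2, 0, √2/2]]
Apply to (4, -2, 3): R·[4, -2, 3]ᵀ = (0.7071, -2.0000, 4.9497)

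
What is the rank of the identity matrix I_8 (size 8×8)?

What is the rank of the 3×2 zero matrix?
rank(I_8) = 8, rank(0) = 0

The identity I_8 has 8 columns that are the standard basis vectors e_1, …, e_8. These are linearly independent, so all 8 columns are pivots and rank(I_8) = 8.
The 3×2 zero matrix has every entry zero, so every row is the zero row and there are no pivots; rank(0) = 0.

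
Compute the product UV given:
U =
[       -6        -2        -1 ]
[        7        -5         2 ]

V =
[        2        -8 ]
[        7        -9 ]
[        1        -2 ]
UV =
[      -27        68 ]
[      -19       -15 ]

Matrix multiplication: (UV)[i][j] = sum over k of U[i][k] * V[k][j].
  (UV)[0][0] = (-6)*(2) + (-2)*(7) + (-1)*(1) = -27
  (UV)[0][1] = (-6)*(-8) + (-2)*(-9) + (-1)*(-2) = 68
  (UV)[1][0] = (7)*(2) + (-5)*(7) + (2)*(1) = -19
  (UV)[1][1] = (7)*(-8) + (-5)*(-9) + (2)*(-2) = -15
UV =
[      -27        68 ]
[      -19       -15 ]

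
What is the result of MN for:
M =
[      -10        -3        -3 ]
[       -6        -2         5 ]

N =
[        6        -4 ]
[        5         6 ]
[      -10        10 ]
MN =
[      -45        -8 ]
[      -96        62 ]

Matrix multiplication: (MN)[i][j] = sum over k of M[i][k] * N[k][j].
  (MN)[0][0] = (-10)*(6) + (-3)*(5) + (-3)*(-10) = -45
  (MN)[0][1] = (-10)*(-4) + (-3)*(6) + (-3)*(10) = -8
  (MN)[1][0] = (-6)*(6) + (-2)*(5) + (5)*(-10) = -96
  (MN)[1][1] = (-6)*(-4) + (-2)*(6) + (5)*(10) = 62
MN =
[      -45        -8 ]
[      -96        62 ]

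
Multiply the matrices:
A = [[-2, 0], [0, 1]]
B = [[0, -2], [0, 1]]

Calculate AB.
[[0, 4], [0, 1]]

Each entry (i,j) of AB = sum over k of A[i][k]*B[k][j].
(AB)[0][0] = (-2)*(0) + (0)*(0) = 0
(AB)[0][1] = (-2)*(-2) + (0)*(1) = 4
(AB)[1][0] = (0)*(0) + (1)*(0) = 0
(AB)[1][1] = (0)*(-2) + (1)*(1) = 1
AB = [[0, 4], [0, 1]]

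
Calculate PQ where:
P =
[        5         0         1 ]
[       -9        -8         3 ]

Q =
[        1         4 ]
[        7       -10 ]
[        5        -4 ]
PQ =
[       10        16 ]
[      -50        32 ]

Matrix multiplication: (PQ)[i][j] = sum over k of P[i][k] * Q[k][j].
  (PQ)[0][0] = (5)*(1) + (0)*(7) + (1)*(5) = 10
  (PQ)[0][1] = (5)*(4) + (0)*(-10) + (1)*(-4) = 16
  (PQ)[1][0] = (-9)*(1) + (-8)*(7) + (3)*(5) = -50
  (PQ)[1][1] = (-9)*(4) + (-8)*(-10) + (3)*(-4) = 32
PQ =
[       10        16 ]
[      -50        32 ]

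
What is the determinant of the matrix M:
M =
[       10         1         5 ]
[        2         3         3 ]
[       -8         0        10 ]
det(M) = 376

Expand along row 0 (cofactor expansion): det(M) = a*(e*i - f*h) - b*(d*i - f*g) + c*(d*h - e*g), where the 3×3 is [[a, b, c], [d, e, f], [g, h, i]].
Minor M_00 = (3)*(10) - (3)*(0) = 30 - 0 = 30.
Minor M_01 = (2)*(10) - (3)*(-8) = 20 + 24 = 44.
Minor M_02 = (2)*(0) - (3)*(-8) = 0 + 24 = 24.
det(M) = (10)*(30) - (1)*(44) + (5)*(24) = 300 - 44 + 120 = 376.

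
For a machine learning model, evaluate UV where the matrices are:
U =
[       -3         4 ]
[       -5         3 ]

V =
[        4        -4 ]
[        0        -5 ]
UV =
[      -12        -8 ]
[      -20         5 ]

Matrix multiplication: (UV)[i][j] = sum over k of U[i][k] * V[k][j].
  (UV)[0][0] = (-3)*(4) + (4)*(0) = -12
  (UV)[0][1] = (-3)*(-4) + (4)*(-5) = -8
  (UV)[1][0] = (-5)*(4) + (3)*(0) = -20
  (UV)[1][1] = (-5)*(-4) + (3)*(-5) = 5
UV =
[      -12        -8 ]
[      -20         5 ]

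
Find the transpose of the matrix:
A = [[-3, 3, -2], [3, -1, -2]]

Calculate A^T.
[[-3, 3], [3, -1], [-2, -2]]

The transpose sends entry (i,j) to (j,i); rows become columns.
Row 0 of A: [-3, 3, -2] -> column 0 of A^T.
Row 1 of A: [3, -1, -2] -> column 1 of A^T.
A^T = [[-3, 3], [3, -1], [-2, -2]]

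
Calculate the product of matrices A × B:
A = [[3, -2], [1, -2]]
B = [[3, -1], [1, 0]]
[[7, -3], [1, -1]]

Matrix multiplication:
C[0][0] = 3×3 + -2×1 = 7
C[0][1] = 3×-1 + -2×0 = -3
C[1][0] = 1×3 + -2×1 = 1
C[1][1] = 1×-1 + -2×0 = -1
Result: [[7, -3], [1, -1]]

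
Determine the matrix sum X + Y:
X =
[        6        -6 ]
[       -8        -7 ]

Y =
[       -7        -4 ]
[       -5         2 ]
X + Y =
[       -1       -10 ]
[      -13        -5 ]

Matrix addition is elementwise: (X+Y)[i][j] = X[i][j] + Y[i][j].
  (X+Y)[0][0] = (6) + (-7) = -1
  (X+Y)[0][1] = (-6) + (-4) = -10
  (X+Y)[1][0] = (-8) + (-5) = -13
  (X+Y)[1][1] = (-7) + (2) = -5
X + Y =
[       -1       -10 ]
[      -13        -5 ]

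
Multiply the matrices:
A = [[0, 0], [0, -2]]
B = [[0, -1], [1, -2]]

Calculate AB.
[[0, 0], [-2, 4]]

Each entry (i,j) of AB = sum over k of A[i][k]*B[k][j].
(AB)[0][0] = (0)*(0) + (0)*(1) = 0
(AB)[0][1] = (0)*(-1) + (0)*(-2) = 0
(AB)[1][0] = (0)*(0) + (-2)*(1) = -2
(AB)[1][1] = (0)*(-1) + (-2)*(-2) = 4
AB = [[0, 0], [-2, 4]]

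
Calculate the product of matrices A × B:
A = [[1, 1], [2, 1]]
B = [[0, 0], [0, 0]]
[[0, 0], [0, 0]]

Matrix multiplication:
C[0][0] = 1×0 + 1×0 = 0
C[0][1] = 1×0 + 1×0 = 0
C[1][0] = 2×0 + 1×0 = 0
C[1][1] = 2×0 + 1×0 = 0
Result: [[0, 0], [0, 0]]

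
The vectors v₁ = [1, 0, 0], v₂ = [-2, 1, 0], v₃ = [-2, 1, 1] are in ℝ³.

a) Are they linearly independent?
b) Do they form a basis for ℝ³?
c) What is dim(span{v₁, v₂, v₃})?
Yes independent, yes basis, dim = 3

Stack v₁, v₂, v₃ as rows of a 3×3 matrix.
[[1, 0, 0]; [-2, 1, 0]; [-2, 1, 1]] is already lower triangular with nonzero diagonal entries (1, 1, 1), so its determinant is the product of the diagonal entries, det = (1)·(1)·(1) = 1 ≠ 0, and the rows are linearly independent.
Three linearly independent vectors in ℝ³ form a basis for ℝ³, so dim(span{v₁,v₂,v₃}) = 3.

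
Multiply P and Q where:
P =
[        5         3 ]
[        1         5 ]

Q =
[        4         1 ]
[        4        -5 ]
PQ =
[       32       -10 ]
[       24       -24 ]

Matrix multiplication: (PQ)[i][j] = sum over k of P[i][k] * Q[k][j].
  (PQ)[0][0] = (5)*(4) + (3)*(4) = 32
  (PQ)[0][1] = (5)*(1) + (3)*(-5) = -10
  (PQ)[1][0] = (1)*(4) + (5)*(4) = 24
  (PQ)[1][1] = (1)*(1) + (5)*(-5) = -24
PQ =
[       32       -10 ]
[       24       -24 ]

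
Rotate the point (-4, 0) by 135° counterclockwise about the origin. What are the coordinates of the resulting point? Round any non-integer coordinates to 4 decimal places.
(2.8284, -2.8284)

Rotation matrix R(θ) = [[cos θ, -sin θ], [sin θ, cos θ]]; for θ = 135°:
R = [[-√2/2, -√2/2], [√2/2, -√2/2]]
Result: R × [-4, 0]ᵀ = [-√2/2·-4 + (-√2/2)·0, √2/2·-4 + (-√2/2)·0]ᵀ = (2.8284, -2.8284)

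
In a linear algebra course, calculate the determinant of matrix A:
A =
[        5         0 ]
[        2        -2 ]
det(A) = -10

For a 2×2 matrix [[a, b], [c, d]], det = a*d - b*c.
det(A) = (5)*(-2) - (0)*(2) = -10 - 0 = -10.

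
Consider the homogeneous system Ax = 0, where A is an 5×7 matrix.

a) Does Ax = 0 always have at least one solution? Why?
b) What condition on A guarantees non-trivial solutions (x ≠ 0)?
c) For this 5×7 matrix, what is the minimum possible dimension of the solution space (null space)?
a) Yes, x = 0 is always a solution. b) When A has linearly dependent columns (rank < n). c) Minimum nullity = 2.

a) x = 0 satisfies A·0 = 0, so the zero vector is always a solution.
b) Non-trivial solutions exist iff the columns of A are linearly dependent, equivalently rank(A) < n (the number of columns).
c) By rank-nullity, rank(A) + nullity(A) = n = 7. Since A has only 5 rows, rank(A) ≤ 5, so nullity(A) ≥ 7 - 5 = 2.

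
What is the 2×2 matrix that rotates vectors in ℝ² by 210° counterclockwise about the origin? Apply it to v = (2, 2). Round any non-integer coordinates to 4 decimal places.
R = [[-√3/2, 1/2], [-1/2, -√3/2]]; R·v = (-0.7321, -2.7321)

A counterclockwise rotation by angle θ in ℝ² has matrix R(θ) = [[cos θ, -sin θ], [sin θ, cos θ]].
For θ = 210°: cos θ = -√3/2, sin θ = -1/2.
R(210°) = [[-√3/2, 1/2], [-1/2, -√3/2]].
R·v = [-√3/2·2 + (1/2)·2, -1/2·2 + -√3/2·2] = (-0.7321, -2.7321).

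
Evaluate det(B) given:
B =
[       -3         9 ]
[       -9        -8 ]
det(B) = 105

For a 2×2 matrix [[a, b], [c, d]], det = a*d - b*c.
det(B) = (-3)*(-8) - (9)*(-9) = 24 + 81 = 105.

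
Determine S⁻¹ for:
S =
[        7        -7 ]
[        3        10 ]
det(S) = 91
S⁻¹ =
[    10/91      1/13 ]
[    -3/91      1/13 ]

For a 2×2 matrix S = [[a, b], [c, d]] with det(S) ≠ 0, S⁻¹ = (1/det(S)) * [[d, -b], [-c, a]].
det(S) = (7)*(10) - (-7)*(3) = 70 + 21 = 91.
S⁻¹ = (1/91) * [[10, 7], [-3, 7]].
Dividing each entry by 91 and reducing:
S⁻¹ =
[    10/91      1/13 ]
[    -3/91      1/13 ]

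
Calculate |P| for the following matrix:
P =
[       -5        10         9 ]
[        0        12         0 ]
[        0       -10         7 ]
det(P) = -420

Expand along row 0 (cofactor expansion): det(P) = a*(e*i - f*h) - b*(d*i - f*g) + c*(d*h - e*g), where the 3×3 is [[a, b, c], [d, e, f], [g, h, i]].
Minor M_00 = (12)*(7) - (0)*(-10) = 84 - 0 = 84.
Minor M_01 = (0)*(7) - (0)*(0) = 0 - 0 = 0.
Minor M_02 = (0)*(-10) - (12)*(0) = 0 - 0 = 0.
det(P) = (-5)*(84) - (10)*(0) + (9)*(0) = -420 + 0 + 0 = -420.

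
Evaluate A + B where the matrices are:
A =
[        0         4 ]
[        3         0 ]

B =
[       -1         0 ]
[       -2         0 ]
A + B =
[       -1         4 ]
[        1         0 ]

Matrix addition is elementwise: (A+B)[i][j] = A[i][j] + B[i][j].
  (A+B)[0][0] = (0) + (-1) = -1
  (A+B)[0][1] = (4) + (0) = 4
  (A+B)[1][0] = (3) + (-2) = 1
  (A+B)[1][1] = (0) + (0) = 0
A + B =
[       -1         4 ]
[        1         0 ]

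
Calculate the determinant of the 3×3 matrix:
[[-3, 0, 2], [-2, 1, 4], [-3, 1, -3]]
23

Expansion along first row:
det = -3·det([[1,4],[1,-3]]) - 0·det([[-2,4],[-3,-3]]) + 2·det([[-2,1],[-3,1]])
    = -3·(1·-3 - 4·1) - 0·(-2·-3 - 4·-3) + 2·(-2·1 - 1·-3)
    = -3·-7 - 0·18 + 2·1
    = 21 + 0 + 2 = 23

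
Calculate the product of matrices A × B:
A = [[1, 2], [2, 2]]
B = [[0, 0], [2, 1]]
[[4, 2], [4, 2]]

Matrix multiplication:
C[0][0] = 1×0 + 2×2 = 4
C[0][1] = 1×0 + 2×1 = 2
C[1][0] = 2×0 + 2×2 = 4
C[1][1] = 2×0 + 2×1 = 2
Result: [[4, 2], [4, 2]]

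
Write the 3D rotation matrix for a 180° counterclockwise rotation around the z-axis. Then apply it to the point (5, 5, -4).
R = [[-1, 0, 0], [0, -1, 0], [0, 0, 1]]; R·(5, 5, -4) = (-5, -5, -4)

Rotation matrix for 180° around z-axis:
cos(180°) = -1, sin(180°) = 0
R = [[-1, 0, 0], [0, -1, 0], [0, 0, 1]]
Apply to (5, 5, -4): R·[5, 5, -4]ᵀ = (-5, -5, -4)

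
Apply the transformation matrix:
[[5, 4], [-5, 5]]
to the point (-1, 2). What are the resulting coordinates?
(3, 15)

Matrix multiplication:
[[5, 4], [-5, 5]] × [-1, 2]ᵀ
= [5×-1 + 4×2, -5×-1 + 5×2]ᵀ
= [3.0000, 15.0000]ᵀ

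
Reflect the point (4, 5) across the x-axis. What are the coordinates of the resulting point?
(4, -5)

Reflection across x-axis: (4, 5) → (4, -5)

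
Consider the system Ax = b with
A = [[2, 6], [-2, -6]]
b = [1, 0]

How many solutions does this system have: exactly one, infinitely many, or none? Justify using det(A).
No solution

det(A) = (2)*(-6) - (6)*(-2) = 0, so A is singular.
The column space of A is span(column 1) = span([2, -2]).
b = [1, 0] is not a scalar multiple of column 1, so b ∉ column space and the system is inconsistent — no solution.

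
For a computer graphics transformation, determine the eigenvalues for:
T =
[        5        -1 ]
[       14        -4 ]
λ = -2, 3

Solve det(T - λI) = 0. For a 2×2 matrix the characteristic equation is λ² - (trace)λ + det = 0.
trace(T) = a + d = 5 - 4 = 1.
det(T) = a*d - b*c = (5)*(-4) - (-1)*(14) = -20 + 14 = -6.
Characteristic equation: λ² - (1)λ + (-6) = 0.
Discriminant = (1)² - 4*(-6) = 1 + 24 = 25.
λ = (1 ± √25) / 2 = (1 ± 5) / 2 = -2, 3.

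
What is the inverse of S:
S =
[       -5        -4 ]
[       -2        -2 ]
det(S) = 2
S⁻¹ =
[       -1         2 ]
[        1      -5/2 ]

For a 2×2 matrix S = [[a, b], [c, d]] with det(S) ≠ 0, S⁻¹ = (1/det(S)) * [[d, -b], [-c, a]].
det(S) = (-5)*(-2) - (-4)*(-2) = 10 - 8 = 2.
S⁻¹ = (1/2) * [[-2, 4], [2, -5]].
Dividing each entry by 2 and reducing:
S⁻¹ =
[       -1         2 ]
[        1      -5/2 ]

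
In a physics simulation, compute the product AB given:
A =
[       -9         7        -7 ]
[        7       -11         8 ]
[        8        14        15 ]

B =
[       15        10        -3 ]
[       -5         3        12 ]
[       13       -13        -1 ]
AB =
[     -261        22       118 ]
[      264       -67      -161 ]
[      245       -73       129 ]

Matrix multiplication: (AB)[i][j] = sum over k of A[i][k] * B[k][j].
  (AB)[0][0] = (-9)*(15) + (7)*(-5) + (-7)*(13) = -261
  (AB)[0][1] = (-9)*(10) + (7)*(3) + (-7)*(-13) = 22
  (AB)[0][2] = (-9)*(-3) + (7)*(12) + (-7)*(-1) = 118
  (AB)[1][0] = (7)*(15) + (-11)*(-5) + (8)*(13) = 264
  (AB)[1][1] = (7)*(10) + (-11)*(3) + (8)*(-13) = -67
  (AB)[1][2] = (7)*(-3) + (-11)*(12) + (8)*(-1) = -161
  (AB)[2][0] = (8)*(15) + (14)*(-5) + (15)*(13) = 245
  (AB)[2][1] = (8)*(10) + (14)*(3) + (15)*(-13) = -73
  (AB)[2][2] = (8)*(-3) + (14)*(12) + (15)*(-1) = 129
AB =
[     -261        22       118 ]
[      264       -67      -161 ]
[      245       -73       129 ]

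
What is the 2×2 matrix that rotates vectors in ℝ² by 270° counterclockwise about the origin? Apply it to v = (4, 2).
R = [[0, 1], [-1, 0]]; R·v = (2, -4)

A counterclockwise rotation by angle θ in ℝ² has matrix R(θ) = [[cos θ, -sin θ], [sin θ, cos θ]].
For θ = 270°: cos θ = 0, sin θ = -1.
R(270°) = [[0, 1], [-1, 0]].
R·v = [0·4 + (1)·2, -1·4 + 0·2] = (2, -4).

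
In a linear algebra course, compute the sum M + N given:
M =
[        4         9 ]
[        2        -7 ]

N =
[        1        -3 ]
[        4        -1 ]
M + N =
[        5         6 ]
[        6        -8 ]

Matrix addition is elementwise: (M+N)[i][j] = M[i][j] + N[i][j].
  (M+N)[0][0] = (4) + (1) = 5
  (M+N)[0][1] = (9) + (-3) = 6
  (M+N)[1][0] = (2) + (4) = 6
  (M+N)[1][1] = (-7) + (-1) = -8
M + N =
[        5         6 ]
[        6        -8 ]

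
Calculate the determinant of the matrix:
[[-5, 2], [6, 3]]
-27

For a 2×2 matrix [[a, b], [c, d]], det = ad - bc
det = (-5)(3) - (2)(6) = -15 - 12 = -27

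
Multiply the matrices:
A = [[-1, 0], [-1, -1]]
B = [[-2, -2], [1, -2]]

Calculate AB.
[[2, 2], [1, 4]]

Each entry (i,j) of AB = sum over k of A[i][k]*B[k][j].
(AB)[0][0] = (-1)*(-2) + (0)*(1) = 2
(AB)[0][1] = (-1)*(-2) + (0)*(-2) = 2
(AB)[1][0] = (-1)*(-2) + (-1)*(1) = 1
(AB)[1][1] = (-1)*(-2) + (-1)*(-2) = 4
AB = [[2, 2], [1, 4]]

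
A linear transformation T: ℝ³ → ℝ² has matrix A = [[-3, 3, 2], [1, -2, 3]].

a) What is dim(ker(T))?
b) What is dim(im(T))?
dim(ker) = 1, dim(im) = 2

The two rows are not scalar multiples of one another (no single k satisfies row 2 = k × row 1), so they are linearly independent.
Thus rank(A) = 2.
dim(im(T)) = rank(A) = 2.
By the rank-nullity theorem applied to T: ℝ³ → ℝ², rank(A) + nullity(A) = 3 (the domain dimension), so dim(ker(T)) = 3 - 2 = 1.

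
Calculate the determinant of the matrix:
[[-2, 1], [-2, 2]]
-2

For a 2×2 matrix [[a, b], [c, d]], det = ad - bc
det = (-2)(2) - (1)(-2) = -4 - -2 = -2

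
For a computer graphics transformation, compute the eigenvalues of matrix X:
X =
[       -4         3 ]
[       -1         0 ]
λ = -3, -1

Solve det(X - λI) = 0. For a 2×2 matrix the characteristic equation is λ² - (trace)λ + det = 0.
trace(X) = a + d = -4 + 0 = -4.
det(X) = a*d - b*c = (-4)*(0) - (3)*(-1) = 0 + 3 = 3.
Characteristic equation: λ² - (-4)λ + (3) = 0.
Discriminant = (-4)² - 4*(3) = 16 - 12 = 4.
λ = (-4 ± √4) / 2 = (-4 ± 2) / 2 = -3, -1.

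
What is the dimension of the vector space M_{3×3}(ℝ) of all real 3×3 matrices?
Dimension = 9

A real 3×3 matrix is determined by its 3·3 = 9 independent entries.
A standard basis is {E_ij : 1 ≤ i ≤ 3, 1 ≤ j ≤ 3}, where E_ij has a 1 in position (i, j) and 0 elsewhere — there are 9 such matrices, and they are linearly independent and span M_{3×3}(ℝ).
Therefore dim(M_{3×3}(ℝ)) = 9.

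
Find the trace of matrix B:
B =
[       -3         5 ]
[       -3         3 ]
tr(B) = -3 + 3 = 0

The trace of a square matrix is the sum of its diagonal entries.
Diagonal entries of B: B[0][0] = -3, B[1][1] = 3.
tr(B) = -3 + 3 = 0.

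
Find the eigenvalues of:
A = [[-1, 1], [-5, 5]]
λ = 0, 4

Solve det(A - λI) = 0. For a 2×2 matrix this is λ² - (trace)λ + det = 0.
trace(A) = -1 + 5 = 4.
det(A) = (-1)*(5) - (1)*(-5) = -5 + 5 = 0.
Characteristic equation: λ² - (4)λ + (0) = 0.
Discriminant: (4)² - 4*(0) = 16 - 0 = 16.
Roots: λ = (4 ± √16) / 2 = 0, 4.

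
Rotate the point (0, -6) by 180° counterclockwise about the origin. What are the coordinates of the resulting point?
(0, 6)

Rotation matrix R(θ) = [[cos θ, -sin θ], [sin θ, cos θ]]; for θ = 180°:
R = [[-1, 0], [0, -1]]
Result: R × [0, -6]ᵀ = [-1·0 + (0)·-6, 0·0 + (-1)·-6]ᵀ = (0, 6)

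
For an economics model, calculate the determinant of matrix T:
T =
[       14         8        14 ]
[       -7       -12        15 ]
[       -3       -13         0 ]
det(T) = 3140

Expand along row 0 (cofactor expansion): det(T) = a*(e*i - f*h) - b*(d*i - f*g) + c*(d*h - e*g), where the 3×3 is [[a, b, c], [d, e, f], [g, h, i]].
Minor M_00 = (-12)*(0) - (15)*(-13) = 0 + 195 = 195.
Minor M_01 = (-7)*(0) - (15)*(-3) = 0 + 45 = 45.
Minor M_02 = (-7)*(-13) - (-12)*(-3) = 91 - 36 = 55.
det(T) = (14)*(195) - (8)*(45) + (14)*(55) = 2730 - 360 + 770 = 3140.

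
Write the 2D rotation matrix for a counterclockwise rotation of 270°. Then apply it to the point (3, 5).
R = [[0, 1], [-1, 0]]; R·(3, 5) = (5, -3)

Rotation matrix formula: R(θ) = [[cos θ, -sin θ], [sin θ, cos θ]]
For θ = 270°:
cos(270°) = 0
sin(270°) = -1
R = [[0, 1], [-1, 0]]
Apply to (3, 5): [0·3 + (1)·5, -1·3 + 0·5] = (5, -3)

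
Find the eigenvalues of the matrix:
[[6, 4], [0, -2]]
λ = -2 and λ = 6

Characteristic equation: det(A - λI) = 0
λ² - (trace)λ + (det) = 0
λ² - (4)λ + (-12) = 0
λ² - 4λ - 12 = 0
Solving: λ = -2, 6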